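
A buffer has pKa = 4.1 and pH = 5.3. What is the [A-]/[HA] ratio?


[A-]/[HA] = 10^(pH - pKa)
= 10^(5.3 - 4.1)
= 15.8489

15.8489


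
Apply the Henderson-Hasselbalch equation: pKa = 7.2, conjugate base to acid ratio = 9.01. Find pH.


pH = pKa + log10([A-]/[HA])
pH = 7.2 + log10(9.01)
pH = 8.1547

8.1547


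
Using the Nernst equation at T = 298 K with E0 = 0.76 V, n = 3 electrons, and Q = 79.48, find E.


E = E0 - (RT/nF) * ln(Q)
E = 0.76 - (8.314 * 298 / (3 * 96485)) * ln(79.48)
E = 0.7225 V

0.7225 V


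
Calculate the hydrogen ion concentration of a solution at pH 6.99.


[H+] = 10^(-pH)
[H+] = 10^(-6.99)
[H+] = 1.023e-07 M

1.023e-07 M


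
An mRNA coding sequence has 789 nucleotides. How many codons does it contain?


codons = nucleotides / 3
codons = 789 / 3 = 263

263


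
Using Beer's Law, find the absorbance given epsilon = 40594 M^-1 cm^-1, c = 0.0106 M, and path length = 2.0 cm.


A = epsilon * c * l
A = 40594 * 0.0106 * 2.0
A = 860.5928

860.5928


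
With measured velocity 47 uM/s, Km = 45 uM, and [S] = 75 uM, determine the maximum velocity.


Vmax = v * (Km + [S]) / [S]
Vmax = 47 * (45 + 75) / 75
Vmax = 75.2 uM/s

75.2 uM/s


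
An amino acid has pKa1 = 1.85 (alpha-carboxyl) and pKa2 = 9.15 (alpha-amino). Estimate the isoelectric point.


pI = (pKa1 + pKa2) / 2
pI = (1.85 + 9.15) / 2
pI = 5.5

5.5


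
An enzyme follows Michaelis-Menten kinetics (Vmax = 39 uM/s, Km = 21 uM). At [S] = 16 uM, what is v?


v = Vmax * [S] / (Km + [S])
v = 39 * 16 / (21 + 16)
v = 16.8649 uM/s

16.8649 uM/s


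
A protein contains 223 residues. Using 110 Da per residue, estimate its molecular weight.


MW = n_residues * 110 Da
MW = 223 * 110
MW = 24530 Da

24530 Da


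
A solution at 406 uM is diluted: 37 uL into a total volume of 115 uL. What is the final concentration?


C2 = C1 * V1 / V2
C2 = 406 * 37 / 115
C2 = 130.6261 uM

130.6261 uM


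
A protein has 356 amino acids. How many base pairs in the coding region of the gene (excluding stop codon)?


Each amino acid = 1 codon = 3 bp
bp = 356 * 3 = 1068 bp

1068 bp


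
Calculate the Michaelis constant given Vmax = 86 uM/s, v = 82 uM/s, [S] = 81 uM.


Km = [S] * (Vmax - v) / v
Km = 81 * (86 - 82) / 82
Km = 3.9512 uM

3.9512 uM


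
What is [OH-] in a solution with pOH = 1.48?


[OH-] = 10^(-pOH)
[OH-] = 10^(-1.48)
[OH-] = 0.0331 M

0.0331 M


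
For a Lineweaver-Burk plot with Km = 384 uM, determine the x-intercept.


x-intercept = -1/Km
= -1/384
= -0.0026 1/uM

-0.0026 1/uM


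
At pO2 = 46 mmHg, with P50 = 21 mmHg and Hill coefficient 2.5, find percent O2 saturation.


Y = pO2^n / (P50^n + pO2^n)
Y = 46^2.5 / (21^2.5 + 46^2.5)
Y = 87.66%

87.66%


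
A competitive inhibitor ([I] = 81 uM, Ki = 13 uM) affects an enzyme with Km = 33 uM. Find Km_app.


Km_app = Km * (1 + [I]/Ki)
Km_app = 33 * (1 + 81/13)
Km_app = 238.6154 uM

238.6154 uM


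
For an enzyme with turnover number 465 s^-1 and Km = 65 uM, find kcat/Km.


Catalytic efficiency = kcat / Km
= 465 / 65
= 7.1538 uM^-1*s^-1

7.1538 uM^-1*s^-1


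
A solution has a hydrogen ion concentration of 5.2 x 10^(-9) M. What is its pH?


pH = -log10([H+])
pH = -log10(5.2 x 10^(-9))
pH = 8.284

8.284


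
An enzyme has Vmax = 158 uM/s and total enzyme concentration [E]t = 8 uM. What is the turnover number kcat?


kcat = Vmax / [E]t
kcat = 158 / 8
kcat = 19.75 s^-1

19.75 s^-1


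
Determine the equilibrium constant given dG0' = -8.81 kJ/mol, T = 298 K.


Keq = exp(-dG0 * 1000 / (R * T))
Keq = exp(-(-8.81) * 1000 / (8.314 * 298))
Keq = 35.0193

35.0193


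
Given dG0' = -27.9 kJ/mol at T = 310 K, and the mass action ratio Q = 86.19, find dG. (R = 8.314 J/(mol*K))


dG = dG0' + RT * ln(Q) / 1000
dG = -27.9 + 8.314 * 310 * ln(86.19) / 1000
dG = -16.4139 kJ/mol

-16.4139 kJ/mol


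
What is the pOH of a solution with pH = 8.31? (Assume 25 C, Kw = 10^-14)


pOH = 14 - pH
pOH = 14 - 8.31
pOH = 5.69

5.69


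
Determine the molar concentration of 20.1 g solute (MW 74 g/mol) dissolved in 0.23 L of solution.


C = (mass / MW) / volume
C = (20.1 / 74) / 0.23
C = 1.181 M

1.181 M


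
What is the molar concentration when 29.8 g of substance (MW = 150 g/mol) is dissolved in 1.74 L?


C = (mass / MW) / volume
C = (29.8 / 150) / 1.74
C = 0.1142 M

0.1142 M


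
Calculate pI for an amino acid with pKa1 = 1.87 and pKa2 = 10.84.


pI = (pKa1 + pKa2) / 2
pI = (1.87 + 10.84) / 2
pI = 6.355

6.355


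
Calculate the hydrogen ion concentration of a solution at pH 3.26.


[H+] = 10^(-pH)
[H+] = 10^(-3.26)
[H+] = 5.495e-04 M

5.495e-04 M


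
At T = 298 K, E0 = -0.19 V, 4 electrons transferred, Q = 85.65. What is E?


E = E0 - (RT/nF) * ln(Q)
E = -0.19 - (8.314 * 298 / (4 * 96485)) * ln(85.65)
E = -0.2186 V

-0.2186 V


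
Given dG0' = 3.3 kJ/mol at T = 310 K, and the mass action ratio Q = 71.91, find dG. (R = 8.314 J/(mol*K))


dG = dG0' + RT * ln(Q) / 1000
dG = 3.3 + 8.314 * 310 * ln(71.91) / 1000
dG = 14.3192 kJ/mol

14.3192 kJ/mol


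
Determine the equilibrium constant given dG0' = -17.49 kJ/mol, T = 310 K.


Keq = exp(-dG0 * 1000 / (R * T))
Keq = exp(-(-17.49) * 1000 / (8.314 * 310))
Keq = 885.4237

885.4237


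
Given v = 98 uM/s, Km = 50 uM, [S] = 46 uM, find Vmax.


Vmax = v * (Km + [S]) / [S]
Vmax = 98 * (50 + 46) / 46
Vmax = 204.5217 uM/s

204.5217 uM/s


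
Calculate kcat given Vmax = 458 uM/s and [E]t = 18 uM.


kcat = Vmax / [E]t
kcat = 458 / 18
kcat = 25.4444 s^-1

25.4444 s^-1


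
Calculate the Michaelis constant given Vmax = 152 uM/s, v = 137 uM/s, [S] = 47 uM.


Km = [S] * (Vmax - v) / v
Km = 47 * (152 - 137) / 137
Km = 5.146 uM

5.146 uM


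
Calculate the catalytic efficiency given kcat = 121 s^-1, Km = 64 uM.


Catalytic efficiency = kcat / Km
= 121 / 64
= 1.8906 uM^-1*s^-1

1.8906 uM^-1*s^-1


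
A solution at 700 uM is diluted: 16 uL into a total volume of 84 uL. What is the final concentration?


C2 = C1 * V1 / V2
C2 = 700 * 16 / 84
C2 = 133.3333 uM

133.3333 uM


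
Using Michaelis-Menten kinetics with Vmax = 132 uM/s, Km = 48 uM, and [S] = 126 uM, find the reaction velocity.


v = Vmax * [S] / (Km + [S])
v = 132 * 126 / (48 + 126)
v = 95.5862 uM/s

95.5862 uM/s


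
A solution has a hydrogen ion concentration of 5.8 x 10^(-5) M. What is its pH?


pH = -log10([H+])
pH = -log10(5.8 x 10^(-5))
pH = 4.2366

4.2366


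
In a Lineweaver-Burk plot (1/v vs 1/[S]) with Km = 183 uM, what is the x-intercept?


x-intercept = -1/Km
= -1/183
= -0.0055 1/uM

-0.0055 1/uM


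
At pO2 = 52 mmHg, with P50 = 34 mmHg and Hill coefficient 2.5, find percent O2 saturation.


Y = pO2^n / (P50^n + pO2^n)
Y = 52^2.5 / (34^2.5 + 52^2.5)
Y = 74.31%

74.31%


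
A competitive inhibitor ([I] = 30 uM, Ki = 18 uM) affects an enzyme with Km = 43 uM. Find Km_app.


Km_app = Km * (1 + [I]/Ki)
Km_app = 43 * (1 + 30/18)
Km_app = 114.6667 uM

114.6667 uM


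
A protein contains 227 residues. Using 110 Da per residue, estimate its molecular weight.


MW = n_residues * 110 Da
MW = 227 * 110
MW = 24970 Da

24970 Da


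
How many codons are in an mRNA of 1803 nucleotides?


codons = nucleotides / 3
codons = 1803 / 3 = 601

601


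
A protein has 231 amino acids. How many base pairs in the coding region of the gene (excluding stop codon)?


Each amino acid = 1 codon = 3 bp
bp = 231 * 3 = 693 bp

693 bp


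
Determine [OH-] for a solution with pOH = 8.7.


[OH-] = 10^(-pOH)
[OH-] = 10^(-8.7)
[OH-] = 1.995e-09 M

1.995e-09 M


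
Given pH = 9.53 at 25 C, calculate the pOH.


pOH = 14 - pH
pOH = 14 - 9.53
pOH = 4.47

4.47


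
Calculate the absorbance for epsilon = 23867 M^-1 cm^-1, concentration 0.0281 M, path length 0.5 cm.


A = epsilon * c * l
A = 23867 * 0.0281 * 0.5
A = 335.3313

335.3313


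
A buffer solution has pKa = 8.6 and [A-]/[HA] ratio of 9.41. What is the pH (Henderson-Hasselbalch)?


pH = pKa + log10([A-]/[HA])
pH = 8.6 + log10(9.41)
pH = 9.5736

9.5736


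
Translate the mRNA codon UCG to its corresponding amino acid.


Standard genetic code lookup.
Codon UCG -> Ser

Ser


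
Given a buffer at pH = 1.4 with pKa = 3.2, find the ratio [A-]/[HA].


[A-]/[HA] = 10^(pH - pKa)
= 10^(1.4 - 3.2)
= 0.0158

0.0158


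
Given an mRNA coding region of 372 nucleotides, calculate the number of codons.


codons = nucleotides / 3
codons = 372 / 3 = 124

124


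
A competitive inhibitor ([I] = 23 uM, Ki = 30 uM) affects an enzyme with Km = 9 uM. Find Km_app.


Km_app = Km * (1 + [I]/Ki)
Km_app = 9 * (1 + 23/30)
Km_app = 15.9 uM

15.9 uM


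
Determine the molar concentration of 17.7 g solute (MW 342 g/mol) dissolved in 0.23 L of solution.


C = (mass / MW) / volume
C = (17.7 / 342) / 0.23
C = 0.225 M

0.225 M


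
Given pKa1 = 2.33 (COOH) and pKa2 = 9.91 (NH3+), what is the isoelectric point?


pI = (pKa1 + pKa2) / 2
pI = (2.33 + 9.91) / 2
pI = 6.12

6.12


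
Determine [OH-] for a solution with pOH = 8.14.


[OH-] = 10^(-pOH)
[OH-] = 10^(-8.14)
[OH-] = 7.244e-09 M

7.244e-09 M


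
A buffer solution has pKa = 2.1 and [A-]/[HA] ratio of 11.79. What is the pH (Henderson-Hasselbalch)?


pH = pKa + log10([A-]/[HA])
pH = 2.1 + log10(11.79)
pH = 3.1715

3.1715


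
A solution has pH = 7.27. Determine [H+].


[H+] = 10^(-pH)
[H+] = 10^(-7.27)
[H+] = 5.370e-08 M

5.370e-08 M


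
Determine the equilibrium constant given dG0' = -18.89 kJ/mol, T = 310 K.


Keq = exp(-dG0 * 1000 / (R * T))
Keq = exp(-(-18.89) * 1000 / (8.314 * 310))
Keq = 1524.2564

1524.2564


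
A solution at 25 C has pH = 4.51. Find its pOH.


pOH = 14 - pH
pOH = 14 - 4.51
pOH = 9.49

9.49


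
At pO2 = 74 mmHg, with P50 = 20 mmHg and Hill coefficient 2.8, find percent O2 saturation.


Y = pO2^n / (P50^n + pO2^n)
Y = 74^2.8 / (20^2.8 + 74^2.8)
Y = 97.5%

97.5%


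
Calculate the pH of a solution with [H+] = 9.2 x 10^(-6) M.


pH = -log10([H+])
pH = -log10(9.2 x 10^(-6))
pH = 5.0362

5.0362


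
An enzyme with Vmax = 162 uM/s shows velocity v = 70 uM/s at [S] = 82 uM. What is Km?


Km = [S] * (Vmax - v) / v
Km = 82 * (162 - 70) / 70
Km = 107.7714 uM

107.7714 uM


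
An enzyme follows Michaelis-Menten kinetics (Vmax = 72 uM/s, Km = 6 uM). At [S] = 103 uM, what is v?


v = Vmax * [S] / (Km + [S])
v = 72 * 103 / (6 + 103)
v = 68.0367 uM/s

68.0367 uM/s


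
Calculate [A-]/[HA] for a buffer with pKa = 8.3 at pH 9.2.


[A-]/[HA] = 10^(pH - pKa)
= 10^(9.2 - 8.3)
= 7.9433

7.9433


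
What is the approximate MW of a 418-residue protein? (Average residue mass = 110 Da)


MW = n_residues * 110 Da
MW = 418 * 110
MW = 45980 Da

45980 Da


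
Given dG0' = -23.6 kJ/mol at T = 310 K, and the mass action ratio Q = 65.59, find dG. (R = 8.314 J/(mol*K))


dG = dG0' + RT * ln(Q) / 1000
dG = -23.6 + 8.314 * 310 * ln(65.59) / 1000
dG = -12.8179 kJ/mol

-12.8179 kJ/mol


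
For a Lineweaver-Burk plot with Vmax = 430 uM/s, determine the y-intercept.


y-intercept = 1/Vmax
= 1/430
= 0.0023 s/uM

0.0023 s/uM


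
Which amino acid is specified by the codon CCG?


Standard genetic code lookup.
Codon CCG -> Pro

Pro


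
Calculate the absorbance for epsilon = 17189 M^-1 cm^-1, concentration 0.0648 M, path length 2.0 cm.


A = epsilon * c * l
A = 17189 * 0.0648 * 2.0
A = 2227.6944

2227.6944


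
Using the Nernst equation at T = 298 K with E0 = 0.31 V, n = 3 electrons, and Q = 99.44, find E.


E = E0 - (RT/nF) * ln(Q)
E = 0.31 - (8.314 * 298 / (3 * 96485)) * ln(99.44)
E = 0.2706 V

0.2706 V


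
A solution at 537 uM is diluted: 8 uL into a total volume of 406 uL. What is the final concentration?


C2 = C1 * V1 / V2
C2 = 537 * 8 / 406
C2 = 10.5813 uM

10.5813 uM


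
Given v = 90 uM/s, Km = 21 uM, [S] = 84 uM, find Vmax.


Vmax = v * (Km + [S]) / [S]
Vmax = 90 * (21 + 84) / 84
Vmax = 112.5 uM/s

112.5 uM/s


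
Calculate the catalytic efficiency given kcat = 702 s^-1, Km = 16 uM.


Catalytic efficiency = kcat / Km
= 702 / 16
= 43.875 uM^-1*s^-1

43.875 uM^-1*s^-1


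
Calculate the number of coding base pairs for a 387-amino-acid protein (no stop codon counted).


Each amino acid = 1 codon = 3 bp
bp = 387 * 3 = 1161 bp

1161 bp


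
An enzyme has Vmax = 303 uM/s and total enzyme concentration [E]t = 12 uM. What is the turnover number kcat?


kcat = Vmax / [E]t
kcat = 303 / 12
kcat = 25.25 s^-1

25.25 s^-1


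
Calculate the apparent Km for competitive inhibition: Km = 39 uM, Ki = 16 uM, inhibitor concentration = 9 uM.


Km_app = Km * (1 + [I]/Ki)
Km_app = 39 * (1 + 9/16)
Km_app = 60.9375 uM

60.9375 uM


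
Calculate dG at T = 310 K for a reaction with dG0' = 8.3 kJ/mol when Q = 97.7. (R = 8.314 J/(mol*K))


dG = dG0' + RT * ln(Q) / 1000
dG = 8.3 + 8.314 * 310 * ln(97.7) / 1000
dG = 20.1091 kJ/mol

20.1091 kJ/mol


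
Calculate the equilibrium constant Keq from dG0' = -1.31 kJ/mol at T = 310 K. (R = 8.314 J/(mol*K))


Keq = exp(-dG0 * 1000 / (R * T))
Keq = exp(-(-1.31) * 1000 / (8.314 * 310))
Keq = 1.6624

1.6624


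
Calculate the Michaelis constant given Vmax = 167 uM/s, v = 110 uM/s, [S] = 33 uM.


Km = [S] * (Vmax - v) / v
Km = 33 * (167 - 110) / 110
Km = 17.1 uM

17.1 uM


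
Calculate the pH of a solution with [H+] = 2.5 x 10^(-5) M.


pH = -log10([H+])
pH = -log10(2.5 x 10^(-5))
pH = 4.6021

4.6021


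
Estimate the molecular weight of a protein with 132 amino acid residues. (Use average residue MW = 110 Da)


MW = n_residues * 110 Da
MW = 132 * 110
MW = 14520 Da

14520 Da


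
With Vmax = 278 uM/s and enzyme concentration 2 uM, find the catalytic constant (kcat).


kcat = Vmax / [E]t
kcat = 278 / 2
kcat = 139.0 s^-1

139.0 s^-1


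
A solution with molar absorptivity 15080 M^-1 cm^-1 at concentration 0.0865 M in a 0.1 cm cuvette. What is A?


A = epsilon * c * l
A = 15080 * 0.0865 * 0.1
A = 130.442

130.442


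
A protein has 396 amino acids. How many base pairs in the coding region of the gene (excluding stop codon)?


Each amino acid = 1 codon = 3 bp
bp = 396 * 3 = 1188 bp

1188 bp


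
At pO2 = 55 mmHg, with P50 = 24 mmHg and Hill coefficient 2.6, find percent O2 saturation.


Y = pO2^n / (P50^n + pO2^n)
Y = 55^2.6 / (24^2.6 + 55^2.6)
Y = 89.62%

89.62%


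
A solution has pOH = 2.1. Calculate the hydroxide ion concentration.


[OH-] = 10^(-pOH)
[OH-] = 10^(-2.1)
[OH-] = 0.0079 M

0.0079 M


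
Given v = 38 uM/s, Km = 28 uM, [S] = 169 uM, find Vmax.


Vmax = v * (Km + [S]) / [S]
Vmax = 38 * (28 + 169) / 169
Vmax = 44.2959 uM/s

44.2959 uM/s


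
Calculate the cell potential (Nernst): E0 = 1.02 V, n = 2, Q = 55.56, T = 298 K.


E = E0 - (RT/nF) * ln(Q)
E = 1.02 - (8.314 * 298 / (2 * 96485)) * ln(55.56)
E = 0.9684 V

0.9684 V


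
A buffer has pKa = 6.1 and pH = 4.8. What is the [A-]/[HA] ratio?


[A-]/[HA] = 10^(pH - pKa)
= 10^(4.8 - 6.1)
= 0.0501

0.0501


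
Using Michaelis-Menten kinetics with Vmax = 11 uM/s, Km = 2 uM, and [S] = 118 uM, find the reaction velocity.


v = Vmax * [S] / (Km + [S])
v = 11 * 118 / (2 + 118)
v = 10.8167 uM/s

10.8167 uM/s


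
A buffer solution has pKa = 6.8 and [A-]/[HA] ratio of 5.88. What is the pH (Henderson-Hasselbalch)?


pH = pKa + log10([A-]/[HA])
pH = 6.8 + log10(5.88)
pH = 7.5694

7.5694


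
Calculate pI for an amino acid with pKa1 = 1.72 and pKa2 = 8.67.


pI = (pKa1 + pKa2) / 2
pI = (1.72 + 8.67) / 2
pI = 5.195

5.195


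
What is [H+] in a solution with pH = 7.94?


[H+] = 10^(-pH)
[H+] = 10^(-7.94)
[H+] = 1.148e-08 M

1.148e-08 M


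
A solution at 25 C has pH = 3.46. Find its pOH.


pOH = 14 - pH
pOH = 14 - 3.46
pOH = 10.54

10.54


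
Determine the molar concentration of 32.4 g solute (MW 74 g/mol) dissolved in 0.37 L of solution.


C = (mass / MW) / volume
C = (32.4 / 74) / 0.37
C = 1.1833 M

1.1833 M


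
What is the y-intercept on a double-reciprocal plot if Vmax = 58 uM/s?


y-intercept = 1/Vmax
= 1/58
= 0.0172 s/uM

0.0172 s/uM


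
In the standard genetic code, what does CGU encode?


Standard genetic code lookup.
Codon CGU -> Arg

Arg


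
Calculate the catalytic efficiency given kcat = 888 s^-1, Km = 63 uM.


Catalytic efficiency = kcat / Km
= 888 / 63
= 14.0952 uM^-1*s^-1

14.0952 uM^-1*s^-1


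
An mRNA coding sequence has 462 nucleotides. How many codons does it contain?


codons = nucleotides / 3
codons = 462 / 3 = 154

154


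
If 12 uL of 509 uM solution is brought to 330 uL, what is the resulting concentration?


C2 = C1 * V1 / V2
C2 = 509 * 12 / 330
C2 = 18.5091 uM

18.5091 uM


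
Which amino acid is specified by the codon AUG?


Standard genetic code lookup.
Codon AUG -> Met (start)

Met (start)


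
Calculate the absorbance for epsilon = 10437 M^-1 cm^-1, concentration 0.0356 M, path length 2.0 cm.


A = epsilon * c * l
A = 10437 * 0.0356 * 2.0
A = 743.1144

743.1144


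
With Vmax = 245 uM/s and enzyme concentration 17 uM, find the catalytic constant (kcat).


kcat = Vmax / [E]t
kcat = 245 / 17
kcat = 14.4118 s^-1

14.4118 s^-1


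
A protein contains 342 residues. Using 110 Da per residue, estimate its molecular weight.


MW = n_residues * 110 Da
MW = 342 * 110
MW = 37620 Da

37620 Da


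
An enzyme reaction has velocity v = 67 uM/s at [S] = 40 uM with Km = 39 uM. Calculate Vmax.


Vmax = v * (Km + [S]) / [S]
Vmax = 67 * (39 + 40) / 40
Vmax = 132.325 uM/s

132.325 uM/s


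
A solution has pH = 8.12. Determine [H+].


[H+] = 10^(-pH)
[H+] = 10^(-8.12)
[H+] = 7.586e-09 M

7.586e-09 M


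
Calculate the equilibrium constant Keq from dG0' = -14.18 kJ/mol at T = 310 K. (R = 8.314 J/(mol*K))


Keq = exp(-dG0 * 1000 / (R * T))
Keq = exp(-(-14.18) * 1000 / (8.314 * 310))
Keq = 245.1319

245.1319


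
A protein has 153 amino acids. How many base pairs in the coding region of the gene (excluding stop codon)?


Each amino acid = 1 codon = 3 bp
bp = 153 * 3 = 459 bp

459 bp


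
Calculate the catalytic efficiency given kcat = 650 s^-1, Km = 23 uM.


Catalytic efficiency = kcat / Km
= 650 / 23
= 28.2609 uM^-1*s^-1

28.2609 uM^-1*s^-1


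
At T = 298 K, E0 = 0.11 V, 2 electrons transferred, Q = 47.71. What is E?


E = E0 - (RT/nF) * ln(Q)
E = 0.11 - (8.314 * 298 / (2 * 96485)) * ln(47.71)
E = 0.0604 V

0.0604 V


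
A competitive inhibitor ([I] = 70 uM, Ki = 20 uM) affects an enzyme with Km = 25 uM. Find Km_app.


Km_app = Km * (1 + [I]/Ki)
Km_app = 25 * (1 + 70/20)
Km_app = 112.5 uM

112.5 uM


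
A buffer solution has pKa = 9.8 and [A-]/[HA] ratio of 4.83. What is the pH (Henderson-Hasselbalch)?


pH = pKa + log10([A-]/[HA])
pH = 9.8 + log10(4.83)
pH = 10.4839

10.4839


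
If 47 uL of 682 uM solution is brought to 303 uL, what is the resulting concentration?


C2 = C1 * V1 / V2
C2 = 682 * 47 / 303
C2 = 105.7888 uM

105.7888 uM


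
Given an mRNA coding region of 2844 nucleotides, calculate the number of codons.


codons = nucleotides / 3
codons = 2844 / 3 = 948

948


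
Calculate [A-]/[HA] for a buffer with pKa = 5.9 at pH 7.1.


[A-]/[HA] = 10^(pH - pKa)
= 10^(7.1 - 5.9)
= 15.8489

15.8489


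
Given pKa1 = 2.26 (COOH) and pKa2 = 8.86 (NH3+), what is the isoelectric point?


pI = (pKa1 + pKa2) / 2
pI = (2.26 + 8.86) / 2
pI = 5.56

5.56


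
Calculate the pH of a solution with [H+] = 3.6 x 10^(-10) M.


pH = -log10([H+])
pH = -log10(3.6 x 10^(-10))
pH = 9.4437

9.4437


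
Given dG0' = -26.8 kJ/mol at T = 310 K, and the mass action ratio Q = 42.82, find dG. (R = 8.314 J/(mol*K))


dG = dG0' + RT * ln(Q) / 1000
dG = -26.8 + 8.314 * 310 * ln(42.82) / 1000
dG = -17.1169 kJ/mol

-17.1169 kJ/mol


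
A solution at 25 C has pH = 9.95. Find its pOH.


pOH = 14 - pH
pOH = 14 - 9.95
pOH = 4.05

4.05


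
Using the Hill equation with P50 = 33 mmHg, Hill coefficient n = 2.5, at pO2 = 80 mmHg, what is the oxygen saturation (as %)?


Y = pO2^n / (P50^n + pO2^n)
Y = 80^2.5 / (33^2.5 + 80^2.5)
Y = 90.15%

90.15%


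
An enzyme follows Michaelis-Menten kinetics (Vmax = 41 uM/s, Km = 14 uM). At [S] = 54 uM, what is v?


v = Vmax * [S] / (Km + [S])
v = 41 * 54 / (14 + 54)
v = 32.5588 uM/s

32.5588 uM/s


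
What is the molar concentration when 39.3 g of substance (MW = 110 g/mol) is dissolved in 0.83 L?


C = (mass / MW) / volume
C = (39.3 / 110) / 0.83
C = 0.4304 M

0.4304 M


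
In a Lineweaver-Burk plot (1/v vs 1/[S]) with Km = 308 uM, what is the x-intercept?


x-intercept = -1/Km
= -1/308
= -0.0032 1/uM

-0.0032 1/uM


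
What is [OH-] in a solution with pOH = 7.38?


[OH-] = 10^(-pOH)
[OH-] = 10^(-7.38)
[OH-] = 4.169e-08 M

4.169e-08 M


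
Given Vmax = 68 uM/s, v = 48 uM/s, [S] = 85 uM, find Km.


Km = [S] * (Vmax - v) / v
Km = 85 * (68 - 48) / 48
Km = 35.4167 uM

35.4167 uM


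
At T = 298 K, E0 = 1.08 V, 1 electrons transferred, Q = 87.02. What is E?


E = E0 - (RT/nF) * ln(Q)
E = 1.08 - (8.314 * 298 / (1 * 96485)) * ln(87.02)
E = 0.9653 V

0.9653 V


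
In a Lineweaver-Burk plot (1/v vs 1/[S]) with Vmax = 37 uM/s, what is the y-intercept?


y-intercept = 1/Vmax
= 1/37
= 0.027 s/uM

0.027 s/uM


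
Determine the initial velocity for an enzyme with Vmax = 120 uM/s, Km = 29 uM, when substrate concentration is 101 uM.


v = Vmax * [S] / (Km + [S])
v = 120 * 101 / (29 + 101)
v = 93.2308 uM/s

93.2308 uM/s


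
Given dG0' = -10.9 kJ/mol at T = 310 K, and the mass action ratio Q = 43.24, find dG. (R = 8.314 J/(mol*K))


dG = dG0' + RT * ln(Q) / 1000
dG = -10.9 + 8.314 * 310 * ln(43.24) / 1000
dG = -1.1918 kJ/mol

-1.1918 kJ/mol


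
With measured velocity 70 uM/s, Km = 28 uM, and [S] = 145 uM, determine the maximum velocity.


Vmax = v * (Km + [S]) / [S]
Vmax = 70 * (28 + 145) / 145
Vmax = 83.5172 uM/s

83.5172 uM/s


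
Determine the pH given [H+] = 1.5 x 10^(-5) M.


pH = -log10([H+])
pH = -log10(1.5 x 10^(-5))
pH = 4.8239

4.8239


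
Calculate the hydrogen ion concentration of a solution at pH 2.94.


[H+] = 10^(-pH)
[H+] = 10^(-2.94)
[H+] = 0.0011 M

0.0011 M


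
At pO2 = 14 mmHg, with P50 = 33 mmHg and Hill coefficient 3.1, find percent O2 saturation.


Y = pO2^n / (P50^n + pO2^n)
Y = 14^3.1 / (33^3.1 + 14^3.1)
Y = 6.55%

6.55%


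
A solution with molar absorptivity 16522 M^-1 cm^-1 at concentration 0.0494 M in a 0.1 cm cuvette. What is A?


A = epsilon * c * l
A = 16522 * 0.0494 * 0.1
A = 81.6187

81.6187


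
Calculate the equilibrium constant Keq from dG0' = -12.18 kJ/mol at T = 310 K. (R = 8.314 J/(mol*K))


Keq = exp(-dG0 * 1000 / (R * T))
Keq = exp(-(-12.18) * 1000 / (8.314 * 310))
Keq = 112.821

112.821


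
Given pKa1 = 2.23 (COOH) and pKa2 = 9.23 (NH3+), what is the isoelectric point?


pI = (pKa1 + pKa2) / 2
pI = (2.23 + 9.23) / 2
pI = 5.73

5.73


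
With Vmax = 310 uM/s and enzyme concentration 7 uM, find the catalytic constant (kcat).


kcat = Vmax / [E]t
kcat = 310 / 7
kcat = 44.2857 s^-1

44.2857 s^-1


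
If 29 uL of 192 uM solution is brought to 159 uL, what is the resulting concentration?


C2 = C1 * V1 / V2
C2 = 192 * 29 / 159
C2 = 35.0189 uM

35.0189 uM


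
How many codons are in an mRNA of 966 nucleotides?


codons = nucleotides / 3
codons = 966 / 3 = 322

322


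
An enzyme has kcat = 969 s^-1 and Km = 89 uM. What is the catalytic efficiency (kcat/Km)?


Catalytic efficiency = kcat / Km
= 969 / 89
= 10.8876 uM^-1*s^-1

10.8876 uM^-1*s^-1


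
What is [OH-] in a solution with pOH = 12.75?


[OH-] = 10^(-pOH)
[OH-] = 10^(-12.75)
[OH-] = 1.778e-13 M

1.778e-13 M


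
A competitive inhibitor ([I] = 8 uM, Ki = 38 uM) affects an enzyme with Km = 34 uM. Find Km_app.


Km_app = Km * (1 + [I]/Ki)
Km_app = 34 * (1 + 8/38)
Km_app = 41.1579 uM

41.1579 uM


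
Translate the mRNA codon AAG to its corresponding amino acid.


Standard genetic code lookup.
Codon AAG -> Lys

Lys


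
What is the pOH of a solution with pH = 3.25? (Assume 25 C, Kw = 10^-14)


pOH = 14 - pH
pOH = 14 - 3.25
pOH = 10.75

10.75


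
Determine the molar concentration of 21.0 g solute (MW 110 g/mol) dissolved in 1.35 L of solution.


C = (mass / MW) / volume
C = (21.0 / 110) / 1.35
C = 0.1414 M

0.1414 M


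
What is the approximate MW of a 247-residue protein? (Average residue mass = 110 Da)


MW = n_residues * 110 Da
MW = 247 * 110
MW = 27170 Da

27170 Da


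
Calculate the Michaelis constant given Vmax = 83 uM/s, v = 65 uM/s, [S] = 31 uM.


Km = [S] * (Vmax - v) / v
Km = 31 * (83 - 65) / 65
Km = 8.5846 uM

8.5846 uM


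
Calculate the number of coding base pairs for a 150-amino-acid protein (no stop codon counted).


Each amino acid = 1 codon = 3 bp
bp = 150 * 3 = 450 bp

450 bp


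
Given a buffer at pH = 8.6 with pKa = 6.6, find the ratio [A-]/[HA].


[A-]/[HA] = 10^(pH - pKa)
= 10^(8.6 - 6.6)
= 100.0

100.0


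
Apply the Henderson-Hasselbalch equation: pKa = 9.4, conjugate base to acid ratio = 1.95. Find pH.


pH = pKa + log10([A-]/[HA])
pH = 9.4 + log10(1.95)
pH = 9.69

9.69


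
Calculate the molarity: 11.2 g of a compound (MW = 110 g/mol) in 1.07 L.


C = (mass / MW) / volume
C = (11.2 / 110) / 1.07
C = 0.0952 M

0.0952 M


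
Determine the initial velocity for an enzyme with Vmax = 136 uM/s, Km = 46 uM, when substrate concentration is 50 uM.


v = Vmax * [S] / (Km + [S])
v = 136 * 50 / (46 + 50)
v = 70.8333 uM/s

70.8333 uM/s


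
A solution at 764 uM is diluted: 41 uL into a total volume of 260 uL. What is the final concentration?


C2 = C1 * V1 / V2
C2 = 764 * 41 / 260
C2 = 120.4769 uM

120.4769 uM


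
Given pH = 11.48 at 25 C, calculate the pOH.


pOH = 14 - pH
pOH = 14 - 11.48
pOH = 2.52

2.52


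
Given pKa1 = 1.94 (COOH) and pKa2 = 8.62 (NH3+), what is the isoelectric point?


pI = (pKa1 + pKa2) / 2
pI = (1.94 + 8.62) / 2
pI = 5.28

5.28


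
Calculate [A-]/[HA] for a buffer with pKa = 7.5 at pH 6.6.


[A-]/[HA] = 10^(pH - pKa)
= 10^(6.6 - 7.5)
= 0.1259

0.1259


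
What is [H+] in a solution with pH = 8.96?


[H+] = 10^(-pH)
[H+] = 10^(-8.96)
[H+] = 1.096e-09 M

1.096e-09 M


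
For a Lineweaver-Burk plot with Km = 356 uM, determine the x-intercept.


x-intercept = -1/Km
= -1/356
= -0.0028 1/uM

-0.0028 1/uM


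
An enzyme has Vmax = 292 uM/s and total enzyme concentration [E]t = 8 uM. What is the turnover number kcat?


kcat = Vmax / [E]t
kcat = 292 / 8
kcat = 36.5 s^-1

36.5 s^-1


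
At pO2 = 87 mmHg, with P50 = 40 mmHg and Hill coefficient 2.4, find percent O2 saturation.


Y = pO2^n / (P50^n + pO2^n)
Y = 87^2.4 / (40^2.4 + 87^2.4)
Y = 86.59%

86.59%


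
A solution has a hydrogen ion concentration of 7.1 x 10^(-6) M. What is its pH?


pH = -log10([H+])
pH = -log10(7.1 x 10^(-6))
pH = 5.1487

5.1487


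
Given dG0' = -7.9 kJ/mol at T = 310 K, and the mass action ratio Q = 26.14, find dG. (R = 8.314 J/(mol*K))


dG = dG0' + RT * ln(Q) / 1000
dG = -7.9 + 8.314 * 310 * ln(26.14) / 1000
dG = 0.5111 kJ/mol

0.5111 kJ/mol


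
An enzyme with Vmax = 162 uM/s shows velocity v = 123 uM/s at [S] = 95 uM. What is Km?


Km = [S] * (Vmax - v) / v
Km = 95 * (162 - 123) / 123
Km = 30.122 uM

30.122 uM


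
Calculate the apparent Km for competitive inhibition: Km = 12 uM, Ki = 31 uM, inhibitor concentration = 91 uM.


Km_app = Km * (1 + [I]/Ki)
Km_app = 12 * (1 + 91/31)
Km_app = 47.2258 uM

47.2258 uM


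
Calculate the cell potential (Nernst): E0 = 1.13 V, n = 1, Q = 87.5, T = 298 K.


E = E0 - (RT/nF) * ln(Q)
E = 1.13 - (8.314 * 298 / (1 * 96485)) * ln(87.5)
E = 1.0152 V

1.0152 V


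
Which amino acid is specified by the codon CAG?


Standard genetic code lookup.
Codon CAG -> Gln

Gln


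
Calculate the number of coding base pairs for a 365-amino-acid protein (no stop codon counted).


Each amino acid = 1 codon = 3 bp
bp = 365 * 3 = 1095 bp

1095 bp


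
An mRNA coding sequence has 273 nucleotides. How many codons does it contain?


codons = nucleotides / 3
codons = 273 / 3 = 91

91


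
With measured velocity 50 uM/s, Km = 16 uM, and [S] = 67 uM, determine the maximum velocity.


Vmax = v * (Km + [S]) / [S]
Vmax = 50 * (16 + 67) / 67
Vmax = 61.9403 uM/s

61.9403 uM/s


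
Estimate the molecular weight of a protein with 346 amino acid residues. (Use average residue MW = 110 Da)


MW = n_residues * 110 Da
MW = 346 * 110
MW = 38060 Da

38060 Da


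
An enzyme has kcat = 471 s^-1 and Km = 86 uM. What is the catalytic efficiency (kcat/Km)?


Catalytic efficiency = kcat / Km
= 471 / 86
= 5.4767 uM^-1*s^-1

5.4767 uM^-1*s^-1


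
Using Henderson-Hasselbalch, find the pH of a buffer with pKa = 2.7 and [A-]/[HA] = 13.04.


pH = pKa + log10([A-]/[HA])
pH = 2.7 + log10(13.04)
pH = 3.8153

3.8153


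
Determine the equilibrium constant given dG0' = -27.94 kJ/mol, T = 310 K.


Keq = exp(-dG0 * 1000 / (R * T))
Keq = exp(-(-27.94) * 1000 / (8.314 * 310))
Keq = 51053.7431

51053.7431


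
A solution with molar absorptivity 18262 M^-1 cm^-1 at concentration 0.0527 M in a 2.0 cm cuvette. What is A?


A = epsilon * c * l
A = 18262 * 0.0527 * 2.0
A = 1924.8148

1924.8148


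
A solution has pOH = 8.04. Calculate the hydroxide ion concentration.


[OH-] = 10^(-pOH)
[OH-] = 10^(-8.04)
[OH-] = 9.120e-09 M

9.120e-09 M


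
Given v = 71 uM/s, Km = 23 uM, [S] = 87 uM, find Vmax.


Vmax = v * (Km + [S]) / [S]
Vmax = 71 * (23 + 87) / 87
Vmax = 89.7701 uM/s

89.7701 uM/s


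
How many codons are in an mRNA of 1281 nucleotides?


codons = nucleotides / 3
codons = 1281 / 3 = 427

427


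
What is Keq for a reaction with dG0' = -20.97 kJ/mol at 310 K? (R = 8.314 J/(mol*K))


Keq = exp(-dG0 * 1000 / (R * T))
Keq = exp(-(-20.97) * 1000 / (8.314 * 310))
Keq = 3416.2391

3416.2391


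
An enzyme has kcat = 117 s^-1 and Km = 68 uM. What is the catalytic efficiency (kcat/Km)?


Catalytic efficiency = kcat / Km
= 117 / 68
= 1.7206 uM^-1*s^-1

1.7206 uM^-1*s^-1


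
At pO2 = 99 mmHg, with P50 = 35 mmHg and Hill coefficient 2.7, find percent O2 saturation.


Y = pO2^n / (P50^n + pO2^n)
Y = 99^2.7 / (35^2.7 + 99^2.7)
Y = 94.31%

94.31%


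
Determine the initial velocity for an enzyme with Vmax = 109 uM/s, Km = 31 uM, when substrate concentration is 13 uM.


v = Vmax * [S] / (Km + [S])
v = 109 * 13 / (31 + 13)
v = 32.2045 uM/s

32.2045 uM/s


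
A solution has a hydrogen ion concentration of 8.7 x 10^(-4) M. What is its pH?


pH = -log10([H+])
pH = -log10(8.7 x 10^(-4))
pH = 3.0605

3.0605


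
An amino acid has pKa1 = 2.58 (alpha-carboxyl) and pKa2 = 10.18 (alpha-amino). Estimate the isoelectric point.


pI = (pKa1 + pKa2) / 2
pI = (2.58 + 10.18) / 2
pI = 6.38

6.38


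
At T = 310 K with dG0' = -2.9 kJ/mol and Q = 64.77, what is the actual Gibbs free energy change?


dG = dG0' + RT * ln(Q) / 1000
dG = -2.9 + 8.314 * 310 * ln(64.77) / 1000
dG = 7.8497 kJ/mol

7.8497 kJ/mol


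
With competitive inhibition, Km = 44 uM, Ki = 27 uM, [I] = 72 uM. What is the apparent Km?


Km_app = Km * (1 + [I]/Ki)
Km_app = 44 * (1 + 72/27)
Km_app = 161.3333 uM

161.3333 uM


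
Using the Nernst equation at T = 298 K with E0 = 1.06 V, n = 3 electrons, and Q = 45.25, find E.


E = E0 - (RT/nF) * ln(Q)
E = 1.06 - (8.314 * 298 / (3 * 96485)) * ln(45.25)
E = 1.0274 V

1.0274 V


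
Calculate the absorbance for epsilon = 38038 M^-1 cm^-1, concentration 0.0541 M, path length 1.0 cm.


A = epsilon * c * l
A = 38038 * 0.0541 * 1.0
A = 2057.8558

2057.8558


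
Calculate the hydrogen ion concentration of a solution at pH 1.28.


[H+] = 10^(-pH)
[H+] = 10^(-1.28)
[H+] = 0.0525 M

0.0525 M


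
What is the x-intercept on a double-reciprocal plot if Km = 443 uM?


x-intercept = -1/Km
= -1/443
= -0.0023 1/uM

-0.0023 1/uM


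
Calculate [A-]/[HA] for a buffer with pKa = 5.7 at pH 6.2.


[A-]/[HA] = 10^(pH - pKa)
= 10^(6.2 - 5.7)
= 3.1623

3.1623


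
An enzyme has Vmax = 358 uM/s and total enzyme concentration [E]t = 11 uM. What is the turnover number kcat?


kcat = Vmax / [E]t
kcat = 358 / 11
kcat = 32.5455 s^-1

32.5455 s^-1


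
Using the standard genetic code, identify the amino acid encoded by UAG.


Standard genetic code lookup.
Codon UAG -> Stop

Stop


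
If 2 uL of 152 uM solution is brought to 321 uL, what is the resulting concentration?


C2 = C1 * V1 / V2
C2 = 152 * 2 / 321
C2 = 0.947 uM

0.947 uM


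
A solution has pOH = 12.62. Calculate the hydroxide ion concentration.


[OH-] = 10^(-pOH)
[OH-] = 10^(-12.62)
[OH-] = 2.399e-13 M

2.399e-13 M


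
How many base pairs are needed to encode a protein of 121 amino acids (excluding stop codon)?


Each amino acid = 1 codon = 3 bp
bp = 121 * 3 = 363 bp

363 bp


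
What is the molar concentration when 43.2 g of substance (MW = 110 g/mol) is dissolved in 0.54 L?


C = (mass / MW) / volume
C = (43.2 / 110) / 0.54
C = 0.7273 M

0.7273 M


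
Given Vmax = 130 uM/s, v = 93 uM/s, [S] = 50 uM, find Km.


Km = [S] * (Vmax - v) / v
Km = 50 * (130 - 93) / 93
Km = 19.8925 uM

19.8925 uM


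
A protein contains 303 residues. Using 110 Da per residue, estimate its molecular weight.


MW = n_residues * 110 Da
MW = 303 * 110
MW = 33330 Da

33330 Da


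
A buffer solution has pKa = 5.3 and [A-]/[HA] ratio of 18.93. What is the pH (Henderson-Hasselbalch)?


pH = pKa + log10([A-]/[HA])
pH = 5.3 + log10(18.93)
pH = 6.5772

6.5772


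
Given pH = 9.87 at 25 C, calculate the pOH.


pOH = 14 - pH
pOH = 14 - 9.87
pOH = 4.13

4.13


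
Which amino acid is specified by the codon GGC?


Standard genetic code lookup.
Codon GGC -> Gly

Gly


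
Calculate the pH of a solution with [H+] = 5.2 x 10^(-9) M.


pH = -log10([H+])
pH = -log10(5.2 x 10^(-9))
pH = 8.284

8.284


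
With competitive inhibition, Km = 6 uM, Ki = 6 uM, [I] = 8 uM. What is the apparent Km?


Km_app = Km * (1 + [I]/Ki)
Km_app = 6 * (1 + 8/6)
Km_app = 14.0 uM

14.0 uM


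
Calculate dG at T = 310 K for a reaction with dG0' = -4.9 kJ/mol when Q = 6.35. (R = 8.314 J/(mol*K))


dG = dG0' + RT * ln(Q) / 1000
dG = -4.9 + 8.314 * 310 * ln(6.35) / 1000
dG = -0.1359 kJ/mol

-0.1359 kJ/mol


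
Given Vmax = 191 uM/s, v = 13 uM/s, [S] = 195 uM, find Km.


Km = [S] * (Vmax - v) / v
Km = 195 * (191 - 13) / 13
Km = 2670.0 uM

2670.0 uM


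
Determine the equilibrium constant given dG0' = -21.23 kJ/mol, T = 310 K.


Keq = exp(-dG0 * 1000 / (R * T))
Keq = exp(-(-21.23) * 1000 / (8.314 * 310))
Keq = 3778.8491

3778.8491


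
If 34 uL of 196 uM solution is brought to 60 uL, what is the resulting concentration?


C2 = C1 * V1 / V2
C2 = 196 * 34 / 60
C2 = 111.0667 uM

111.0667 uM


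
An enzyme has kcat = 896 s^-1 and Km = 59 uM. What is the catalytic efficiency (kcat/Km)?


Catalytic efficiency = kcat / Km
= 896 / 59
= 15.1864 uM^-1*s^-1

15.1864 uM^-1*s^-1


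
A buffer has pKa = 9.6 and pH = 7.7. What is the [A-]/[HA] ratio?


[A-]/[HA] = 10^(pH - pKa)
= 10^(7.7 - 9.6)
= 0.0126

0.0126


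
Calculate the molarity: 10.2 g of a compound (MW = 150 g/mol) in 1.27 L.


C = (mass / MW) / volume
C = (10.2 / 150) / 1.27
C = 0.0535 M

0.0535 M


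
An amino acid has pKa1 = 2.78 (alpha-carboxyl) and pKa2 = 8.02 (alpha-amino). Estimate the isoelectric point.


pI = (pKa1 + pKa2) / 2
pI = (2.78 + 8.02) / 2
pI = 5.4

5.4


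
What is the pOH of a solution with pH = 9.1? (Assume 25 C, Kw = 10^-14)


pOH = 14 - pH
pOH = 14 - 9.1
pOH = 4.9

4.9


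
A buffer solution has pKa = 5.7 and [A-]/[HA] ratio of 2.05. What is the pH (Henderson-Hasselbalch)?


pH = pKa + log10([A-]/[HA])
pH = 5.7 + log10(2.05)
pH = 6.0118

6.0118


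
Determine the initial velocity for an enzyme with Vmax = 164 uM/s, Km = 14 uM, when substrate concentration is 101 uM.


v = Vmax * [S] / (Km + [S])
v = 164 * 101 / (14 + 101)
v = 144.0348 uM/s

144.0348 uM/s


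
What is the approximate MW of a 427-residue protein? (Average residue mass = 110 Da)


MW = n_residues * 110 Da
MW = 427 * 110
MW = 46970 Da

46970 Da


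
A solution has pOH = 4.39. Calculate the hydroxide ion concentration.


[OH-] = 10^(-pOH)
[OH-] = 10^(-4.39)
[OH-] = 4.074e-05 M

4.074e-05 M


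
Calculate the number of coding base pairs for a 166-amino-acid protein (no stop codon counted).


Each amino acid = 1 codon = 3 bp
bp = 166 * 3 = 498 bp

498 bp


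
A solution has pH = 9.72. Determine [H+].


[H+] = 10^(-pH)
[H+] = 10^(-9.72)
[H+] = 1.905e-10 M

1.905e-10 M


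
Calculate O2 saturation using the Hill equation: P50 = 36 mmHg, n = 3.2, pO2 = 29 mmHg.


Y = pO2^n / (P50^n + pO2^n)
Y = 29^3.2 / (36^3.2 + 29^3.2)
Y = 33.36%

33.36%


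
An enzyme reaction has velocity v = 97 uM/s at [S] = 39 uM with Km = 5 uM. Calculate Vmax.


Vmax = v * (Km + [S]) / [S]
Vmax = 97 * (5 + 39) / 39
Vmax = 109.4359 uM/s

109.4359 uM/s


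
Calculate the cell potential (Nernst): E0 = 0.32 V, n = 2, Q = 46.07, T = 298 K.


E = E0 - (RT/nF) * ln(Q)
E = 0.32 - (8.314 * 298 / (2 * 96485)) * ln(46.07)
E = 0.2708 V

0.2708 V


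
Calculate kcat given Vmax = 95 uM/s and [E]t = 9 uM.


kcat = Vmax / [E]t
kcat = 95 / 9
kcat = 10.5556 s^-1

10.5556 s^-1


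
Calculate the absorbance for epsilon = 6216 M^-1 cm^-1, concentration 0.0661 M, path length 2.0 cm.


A = epsilon * c * l
A = 6216 * 0.0661 * 2.0
A = 821.7552

821.7552


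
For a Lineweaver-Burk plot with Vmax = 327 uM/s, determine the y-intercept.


y-intercept = 1/Vmax
= 1/327
= 0.0031 s/uM

0.0031 s/uM


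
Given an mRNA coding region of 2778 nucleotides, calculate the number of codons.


codons = nucleotides / 3
codons = 2778 / 3 = 926

926


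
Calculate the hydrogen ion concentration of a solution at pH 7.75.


[H+] = 10^(-pH)
[H+] = 10^(-7.75)
[H+] = 1.778e-08 M

1.778e-08 M


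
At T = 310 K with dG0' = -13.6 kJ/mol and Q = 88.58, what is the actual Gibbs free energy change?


dG = dG0' + RT * ln(Q) / 1000
dG = -13.6 + 8.314 * 310 * ln(88.58) / 1000
dG = -2.0434 kJ/mol

-2.0434 kJ/mol


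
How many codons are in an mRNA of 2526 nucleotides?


codons = nucleotides / 3
codons = 2526 / 3 = 842

842


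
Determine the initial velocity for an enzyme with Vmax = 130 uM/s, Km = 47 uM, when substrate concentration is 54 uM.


v = Vmax * [S] / (Km + [S])
v = 130 * 54 / (47 + 54)
v = 69.505 uM/s

69.505 uM/s


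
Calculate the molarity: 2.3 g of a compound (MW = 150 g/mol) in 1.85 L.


C = (mass / MW) / volume
C = (2.3 / 150) / 1.85
C = 0.0083 M

0.0083 M


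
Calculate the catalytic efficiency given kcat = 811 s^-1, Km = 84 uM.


Catalytic efficiency = kcat / Km
= 811 / 84
= 9.6548 uM^-1*s^-1

9.6548 uM^-1*s^-1


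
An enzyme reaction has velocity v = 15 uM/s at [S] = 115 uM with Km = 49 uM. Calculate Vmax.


Vmax = v * (Km + [S]) / [S]
Vmax = 15 * (49 + 115) / 115
Vmax = 21.3913 uM/s

21.3913 uM/s


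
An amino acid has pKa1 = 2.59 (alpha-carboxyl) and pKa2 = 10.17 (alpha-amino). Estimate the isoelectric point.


pI = (pKa1 + pKa2) / 2
pI = (2.59 + 10.17) / 2
pI = 6.38

6.38


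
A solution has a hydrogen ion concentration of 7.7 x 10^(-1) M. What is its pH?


pH = -log10([H+])
pH = -log10(7.7 x 10^(-1))
pH = 0.1135

0.1135


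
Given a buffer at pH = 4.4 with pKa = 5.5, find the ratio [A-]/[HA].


[A-]/[HA] = 10^(pH - pKa)
= 10^(4.4 - 5.5)
= 0.0794

0.0794
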